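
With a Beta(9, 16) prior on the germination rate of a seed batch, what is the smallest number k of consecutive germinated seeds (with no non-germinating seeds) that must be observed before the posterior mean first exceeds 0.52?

After k germinated seeds and 0 non-germinating seeds the posterior is Beta(9+k, 16), with mean (9+k)/(9+16+k).
Set (9+k)/(25+k) > 0.52 and solve: k > (0.52·25 − 9)/(1 − 0.52) = 8.333.
The smallest integer exceeding 8.333 is 9.

k = 9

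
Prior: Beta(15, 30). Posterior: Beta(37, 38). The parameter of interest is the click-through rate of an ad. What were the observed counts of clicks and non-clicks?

Beta is conjugate to the binomial likelihood: posterior = Beta(α+s, β+f).
Match parameters: s=37−15=22, f=38−30=8.

22 clicks and 8 non-clicks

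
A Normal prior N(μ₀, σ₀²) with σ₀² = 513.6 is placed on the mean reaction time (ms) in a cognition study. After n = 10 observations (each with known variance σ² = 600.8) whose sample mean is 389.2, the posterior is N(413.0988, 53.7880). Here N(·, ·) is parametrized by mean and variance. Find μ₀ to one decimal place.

μ₀ = 617.4

The posterior mean is a precision-weighted average: μ_n = (τ₀μ₀ + τ_data·x̄)/(τ₀+τ_data), with τ₀=1/σ₀² and τ_data=n/σ².
Here τ₀ = 1/513.6 = 0.001947 and τ_data = 10/600.8 = 0.016644, so τ_n = 0.018591.
Rearranging for μ₀: μ₀ = (μ_n·τ_n − τ_data·x̄)/τ₀ = (413.0988·0.018591 − 0.016644·389.2) / 0.001947 = 1.202075/0.001947 ≈ 617.4.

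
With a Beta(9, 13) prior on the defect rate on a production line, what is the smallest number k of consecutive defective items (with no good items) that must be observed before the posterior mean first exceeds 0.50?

After k defective items and 0 good items the posterior is Beta(9+k, 13), with mean (9+k)/(9+13+k).
Set (9+k)/(22+k) > 0.50 and solve: k > (0.50·22 − 9)/(1 − 0.50) = 4.000.
The smallest integer exceeding 4.000 is 5.

k = 5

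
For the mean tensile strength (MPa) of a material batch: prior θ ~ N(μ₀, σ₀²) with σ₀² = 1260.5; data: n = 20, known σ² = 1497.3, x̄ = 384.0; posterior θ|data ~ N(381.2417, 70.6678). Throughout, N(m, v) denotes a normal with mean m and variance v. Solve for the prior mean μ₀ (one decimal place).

μ₀ = 334.8

The posterior mean is a precision-weighted average: μ_n = (τ₀μ₀ + τ_data·x̄)/(τ₀+τ_data), with τ₀=1/σ₀² and τ_data=n/σ².
Here τ₀ = 1/1260.5 = 0.000793 and τ_data = 20/1497.3 = 0.013357, so τ_n = 0.014150.
Rearranging for μ₀: μ₀ = (μ_n·τ_n − τ_data·x̄)/τ₀ = (381.2417·0.014150 − 0.013357·384.0) / 0.000793 = 0.265482/0.000793 ≈ 334.8.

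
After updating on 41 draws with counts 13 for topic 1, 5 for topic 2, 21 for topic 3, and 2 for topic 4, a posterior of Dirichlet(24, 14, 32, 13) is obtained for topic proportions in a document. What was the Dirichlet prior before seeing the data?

For a Dirichlet(α) prior with multinomial counts c, the posterior is Dirichlet(α + c) componentwise.
Subtract each count from the matching posterior parameter: 24−13=11, 14−5=9, 32−21=11, 13−2=11.

Dirichlet(11, 9, 11, 11)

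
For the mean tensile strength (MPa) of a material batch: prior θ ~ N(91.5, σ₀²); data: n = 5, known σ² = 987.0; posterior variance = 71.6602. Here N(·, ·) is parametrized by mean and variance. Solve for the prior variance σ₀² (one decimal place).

σ₀² = 112.5

For the Normal–Normal model with known σ², precisions add: τ_n = τ₀ + n/σ².
So 1/σ₀² = 1/71.6602 − 5/987.0 = 0.013955 − 0.005066 = 0.008889.
Hence σ₀² = 1/0.008889 ≈ 112.5.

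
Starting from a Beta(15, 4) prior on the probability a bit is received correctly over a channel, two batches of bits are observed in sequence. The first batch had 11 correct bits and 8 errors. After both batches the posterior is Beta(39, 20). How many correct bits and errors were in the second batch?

13 correct bits and 8 errors

Because Beta–binomial updating is additive in the counts, the combined data contributed (α_post−α_prior, β_post−β_prior) successes and failures.
Total across both batches: 39−15=24 correct bits, 20−4=16 errors.
Subtract the first batch: 24−11=13 correct bits and 16−8=8 errors.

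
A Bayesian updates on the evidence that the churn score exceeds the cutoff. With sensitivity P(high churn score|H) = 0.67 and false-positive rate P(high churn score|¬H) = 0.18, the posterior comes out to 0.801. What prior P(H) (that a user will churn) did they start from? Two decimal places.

Bayes' rule in odds form gives O(H|E) = O(H)·[P(E|H)/P(E|¬H)], hence O(H) = O(H|E)/LR.
Posterior odds = 0.801/(1−0.801) = 4.0251. LR = 0.67/0.18 = 3.7222.
Prior odds = 4.0251/3.7222 = 1.0814, so P(H) = 1.0814/(1+1.0814) ≈ 0.52.

P(H) = 0.52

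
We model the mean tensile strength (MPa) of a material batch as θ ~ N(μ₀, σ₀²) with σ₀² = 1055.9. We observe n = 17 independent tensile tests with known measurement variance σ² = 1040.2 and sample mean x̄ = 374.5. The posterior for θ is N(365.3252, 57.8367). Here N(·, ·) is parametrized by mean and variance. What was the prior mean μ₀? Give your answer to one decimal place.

With known observation variance, the Normal–Normal posterior has precision τ_n = τ₀ + n/σ² and mean μ_n = (τ₀μ₀ + (n/σ²)x̄)/τ_n.
Here τ₀ = 1/1055.9 = 0.000947 and τ_data = 17/1040.2 = 0.016343, so τ_n = 0.017290.
Rearranging for μ₀: μ₀ = (μ_n·τ_n − τ_data·x̄)/τ₀ = (365.3252·0.017290 − 0.016343·374.5) / 0.000947 = 0.196019/0.000947 ≈ 207.0.

μ₀ = 207.0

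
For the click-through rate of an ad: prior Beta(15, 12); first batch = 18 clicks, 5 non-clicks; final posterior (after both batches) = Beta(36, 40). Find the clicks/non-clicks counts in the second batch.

Sequential conjugate updates are equivalent to a single update on the pooled data, so total successes = posterior α − prior α and total failures = posterior β − prior β.
Total across both batches: 36−15=21 clicks, 40−12=28 non-clicks.
Subtract the first batch: 21−18=3 clicks and 28−5=23 non-clicks.

3 clicks and 23 non-clicks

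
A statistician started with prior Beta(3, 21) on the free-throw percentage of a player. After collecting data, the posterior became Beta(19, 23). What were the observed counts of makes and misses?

16 makes and 2 misses

Beta is conjugate to the binomial likelihood: posterior = Beta(α+s, β+f).
So s = 19 − 3 = 16 and f = 23 − 21 = 2.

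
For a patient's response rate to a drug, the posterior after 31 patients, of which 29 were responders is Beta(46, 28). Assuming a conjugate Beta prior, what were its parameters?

Under Beta–binomial conjugacy the posterior parameters are (a+s, b+f).
So a = 46 − 29 = 17 and b = 28 − 2 = 26.

Beta(17, 26)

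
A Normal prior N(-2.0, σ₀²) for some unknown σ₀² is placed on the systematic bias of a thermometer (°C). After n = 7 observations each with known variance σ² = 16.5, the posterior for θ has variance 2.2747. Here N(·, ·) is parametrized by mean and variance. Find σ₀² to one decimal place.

Posterior precision equals prior precision plus data precision: 1/σ_n² = 1/σ₀² + n/σ².
So 1/σ₀² = 1/2.2747 − 7/16.5 = 0.439618 − 0.424242 = 0.015376.
Hence σ₀² = 1/0.015376 ≈ 65.0.

σ₀² = 65.0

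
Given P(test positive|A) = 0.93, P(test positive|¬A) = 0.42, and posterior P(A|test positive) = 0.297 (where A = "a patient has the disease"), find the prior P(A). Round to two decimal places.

Bayes' rule in odds form gives O(A|E) = O(A)·[P(E|A)/P(E|¬A)], hence O(A) = O(A|E)/LR.
Posterior odds = 0.297/(1−0.297) = 0.4225. LR = 0.93/0.42 = 2.2143.
Prior odds = 0.4225/2.2143 = 0.1908, so P(A) = 0.1908/(1+0.1908) ≈ 0.16.

P(A) = 0.16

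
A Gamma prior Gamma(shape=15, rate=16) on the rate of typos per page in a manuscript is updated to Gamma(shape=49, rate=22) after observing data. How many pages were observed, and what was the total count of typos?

A Gamma(α, β) prior (rate parametrization) on a Poisson rate with n observations summing to S gives posterior Gamma(α+S, β+n).
Matching: Σxᵢ = 49 − 15 = 34 and n = 22 − 16 = 6.

n = 6 pages with total 34 typos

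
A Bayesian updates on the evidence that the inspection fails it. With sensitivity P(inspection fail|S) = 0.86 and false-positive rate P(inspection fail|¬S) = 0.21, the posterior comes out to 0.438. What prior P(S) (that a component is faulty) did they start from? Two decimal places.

P(S) = 0.16

In odds form, posterior odds = prior odds × likelihood ratio, so prior odds = posterior odds ÷ LR.
Posterior odds = 0.438/(1−0.438) = 0.7794. LR = 0.86/0.21 = 4.0952.
Prior odds = 0.7794/4.0952 = 0.1903, so P(S) = 0.1903/(1+0.1903) ≈ 0.16.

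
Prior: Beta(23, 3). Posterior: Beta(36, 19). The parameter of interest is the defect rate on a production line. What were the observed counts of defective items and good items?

13 defective items and 16 good items

Under Beta–binomial conjugacy the posterior parameters are (α+s, β+f).
So s = 36 − 23 = 13 and f = 19 − 3 = 16.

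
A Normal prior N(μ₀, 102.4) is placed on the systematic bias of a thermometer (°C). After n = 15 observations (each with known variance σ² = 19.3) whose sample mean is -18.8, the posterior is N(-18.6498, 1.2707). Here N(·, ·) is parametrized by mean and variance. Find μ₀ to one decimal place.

μ₀ = -6.7

With known observation variance, the Normal–Normal posterior has precision τ_n = τ₀ + n/σ² and mean μ_n = (τ₀μ₀ + (n/σ²)x̄)/τ_n.
Here τ₀ = 1/102.4 = 0.009766 and τ_data = 15/19.3 = 0.777202, so τ_n = 0.786968.
Rearranging for μ₀: μ₀ = (μ_n·τ_n − τ_data·x̄)/τ₀ = (-18.6498·0.786968 − 0.777202·-18.8) / 0.009766 = -0.065398/0.009766 ≈ -6.7.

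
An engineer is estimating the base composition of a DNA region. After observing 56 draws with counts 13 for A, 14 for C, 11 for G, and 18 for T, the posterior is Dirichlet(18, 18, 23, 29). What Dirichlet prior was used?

Dirichlet(5, 4, 12, 11)

For a Dirichlet(α) prior with multinomial counts c, the posterior is Dirichlet(α + c) componentwise.
Subtract each count from the matching posterior parameter: 18−13=5, 18−14=4, 23−11=12, 29−18=11.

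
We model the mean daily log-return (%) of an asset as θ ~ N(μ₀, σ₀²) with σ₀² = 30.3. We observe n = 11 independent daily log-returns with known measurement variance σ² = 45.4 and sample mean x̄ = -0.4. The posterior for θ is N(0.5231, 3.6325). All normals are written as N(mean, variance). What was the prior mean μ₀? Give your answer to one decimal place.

μ₀ = 7.3

The posterior mean is a precision-weighted average: μ_n = (τ₀μ₀ + τ_data·x̄)/(τ₀+τ_data), with τ₀=1/σ₀² and τ_data=n/σ².
Here τ₀ = 1/30.3 = 0.033003 and τ_data = 11/45.4 = 0.242291, so τ_n = 0.275294.
Rearranging for μ₀: μ₀ = (μ_n·τ_n − τ_data·x̄)/τ₀ = (0.5231·0.275294 − 0.242291·-0.4) / 0.033003 = 0.240923/0.033003 ≈ 7.3.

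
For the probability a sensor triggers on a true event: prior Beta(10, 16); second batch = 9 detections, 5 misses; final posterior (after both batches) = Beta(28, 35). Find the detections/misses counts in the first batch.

Sequential conjugate updates are equivalent to a single update on the pooled data, so total successes = posterior α − prior α and total failures = posterior β − prior β.
Total across both batches: 28−10=18 detections, 35−16=19 misses.
Subtract the second batch: 18−9=9 detections and 19−5=14 misses.

9 detections and 14 misses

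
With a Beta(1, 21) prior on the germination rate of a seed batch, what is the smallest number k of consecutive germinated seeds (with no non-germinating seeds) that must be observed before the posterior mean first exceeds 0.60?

k = 31

After k germinated seeds and 0 non-germinating seeds the posterior is Beta(1+k, 21), with mean (1+k)/(1+21+k).
Set (1+k)/(22+k) > 0.60 and solve: k > (0.60·22 − 1)/(1 − 0.60) = 30.500.
The smallest integer exceeding 30.500 is 31, and checking k=31: (32)/(53) = 0.6038 > 0.60.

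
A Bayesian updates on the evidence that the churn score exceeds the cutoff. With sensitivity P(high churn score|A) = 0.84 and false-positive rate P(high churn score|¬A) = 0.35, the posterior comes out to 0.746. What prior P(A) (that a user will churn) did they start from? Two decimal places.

P(A) = 0.55

In odds form, posterior odds = prior odds × likelihood ratio, so prior odds = posterior odds ÷ LR.
Posterior odds = 0.746/(1−0.746) = 2.9370. LR = 0.84/0.35 = 2.4000.
Prior odds = 2.9370/2.4000 = 1.2237, so P(A) = 1.2237/(1+1.2237) ≈ 0.55.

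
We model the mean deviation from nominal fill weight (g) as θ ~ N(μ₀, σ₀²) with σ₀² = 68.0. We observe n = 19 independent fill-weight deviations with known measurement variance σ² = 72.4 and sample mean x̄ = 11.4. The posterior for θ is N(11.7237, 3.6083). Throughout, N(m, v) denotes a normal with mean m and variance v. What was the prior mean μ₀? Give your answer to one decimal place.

μ₀ = 17.5

The posterior mean is a precision-weighted average: μ_n = (τ₀μ₀ + τ_data·x̄)/(τ₀+τ_data), with τ₀=1/σ₀² and τ_data=n/σ².
Here τ₀ = 1/68.0 = 0.014706 and τ_data = 19/72.4 = 0.262431, so τ_n = 0.277137.
Rearranging for μ₀: μ₀ = (μ_n·τ_n − τ_data·x̄)/τ₀ = (11.7237·0.277137 − 0.262431·11.4) / 0.014706 = 0.257358/0.014706 ≈ 17.5.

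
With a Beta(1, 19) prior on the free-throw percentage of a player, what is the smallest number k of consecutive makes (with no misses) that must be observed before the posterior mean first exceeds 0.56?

After k makes and 0 misses the posterior is Beta(1+k, 19), with mean (1+k)/(1+19+k).
Set (1+k)/(20+k) > 0.56 and solve: k > (0.56·20 − 1)/(1 − 0.56) = 23.182.
The smallest integer exceeding 23.182 is 24, and checking k=24: (25)/(44) = 0.5682 > 0.56.

k = 24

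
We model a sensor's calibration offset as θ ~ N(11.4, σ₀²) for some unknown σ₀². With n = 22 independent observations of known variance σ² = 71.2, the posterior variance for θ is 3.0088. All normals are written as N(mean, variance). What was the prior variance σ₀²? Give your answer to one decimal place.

For the Normal–Normal model with known σ², precisions add: τ_n = τ₀ + n/σ².
So 1/σ₀² = 1/3.0088 − 22/71.2 = 0.332358 − 0.308989 = 0.023369.
Hence σ₀² = 1/0.023369 ≈ 42.8.

σ₀² = 42.8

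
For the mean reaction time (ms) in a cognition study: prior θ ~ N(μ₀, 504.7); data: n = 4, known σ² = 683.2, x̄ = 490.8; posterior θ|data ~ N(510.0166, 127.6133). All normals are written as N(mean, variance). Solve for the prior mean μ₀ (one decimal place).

μ₀ = 566.8

With known observation variance, the Normal–Normal posterior has precision τ_n = τ₀ + n/σ² and mean μ_n = (τ₀μ₀ + (n/σ²)x̄)/τ_n.
Here τ₀ = 1/504.7 = 0.001981 and τ_data = 4/683.2 = 0.005855, so τ_n = 0.007836.
Rearranging for μ₀: μ₀ = (μ_n·τ_n − τ_data·x̄)/τ₀ = (510.0166·0.007836 − 0.005855·490.8) / 0.001981 = 1.122856/0.001981 ≈ 566.8.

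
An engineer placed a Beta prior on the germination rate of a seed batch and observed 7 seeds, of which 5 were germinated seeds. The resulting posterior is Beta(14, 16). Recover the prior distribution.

Beta(9, 14)

A Beta(a, b) prior with s successes and f failures in binomial data gives a Beta(a+s, b+f) posterior.
Subtract the data counts: 14−5=9, 16−2=14.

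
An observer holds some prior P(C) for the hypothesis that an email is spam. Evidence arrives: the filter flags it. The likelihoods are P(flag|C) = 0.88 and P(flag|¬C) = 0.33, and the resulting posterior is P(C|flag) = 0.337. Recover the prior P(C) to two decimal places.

Bayes' rule in odds form gives O(C|E) = O(C)·[P(E|C)/P(E|¬C)], hence O(C) = O(C|E)/LR.
Posterior odds = 0.337/(1−0.337) = 0.5083. LR = 0.88/0.33 = 2.6667.
Prior odds = 0.5083/2.6667 = 0.1906, so P(C) = 0.1906/(1+0.1906) ≈ 0.16.

P(C) = 0.16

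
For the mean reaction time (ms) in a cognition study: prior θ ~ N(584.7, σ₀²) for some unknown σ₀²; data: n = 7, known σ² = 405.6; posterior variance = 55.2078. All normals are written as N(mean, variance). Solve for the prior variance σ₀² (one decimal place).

For the Normal–Normal model with known σ², precisions add: τ_n = τ₀ + n/σ².
So 1/σ₀² = 1/55.2078 − 7/405.6 = 0.018113 − 0.017258 = 0.000855.
Hence σ₀² = 1/0.000855 ≈ 1169.6.

σ₀² = 1169.6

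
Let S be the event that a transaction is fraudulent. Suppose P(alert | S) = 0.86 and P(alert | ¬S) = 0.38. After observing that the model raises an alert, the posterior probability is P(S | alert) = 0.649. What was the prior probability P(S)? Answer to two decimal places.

P(S) = 0.45

In odds form, posterior odds = prior odds × likelihood ratio, so prior odds = posterior odds ÷ LR.
Posterior odds = 0.649/(1−0.649) = 1.8490. LR = 0.86/0.38 = 2.2632.
Prior odds = 1.8490/2.2632 = 0.8170, so P(S) = 0.8170/(1+0.8170) ≈ 0.45.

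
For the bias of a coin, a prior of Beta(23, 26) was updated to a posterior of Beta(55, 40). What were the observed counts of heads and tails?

32 heads and 14 tails

A Beta(α, β) prior with s successes and f failures in binomial data gives a Beta(α+s, β+f) posterior.
Match parameters: s=55−23=32, f=40−26=14.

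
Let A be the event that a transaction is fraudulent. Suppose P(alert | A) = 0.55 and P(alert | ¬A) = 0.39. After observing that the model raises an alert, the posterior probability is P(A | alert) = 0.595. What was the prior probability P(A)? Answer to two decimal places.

P(A) = 0.51

Bayes' rule in odds form gives O(A|E) = O(A)·[P(E|A)/P(E|¬A)], hence O(A) = O(A|E)/LR.
Posterior odds = 0.595/(1−0.595) = 1.4691. LR = 0.55/0.39 = 1.4103.
Prior odds = 1.4691/1.4103 = 1.0417, so P(A) = 1.0417/(1+1.0417) ≈ 0.51.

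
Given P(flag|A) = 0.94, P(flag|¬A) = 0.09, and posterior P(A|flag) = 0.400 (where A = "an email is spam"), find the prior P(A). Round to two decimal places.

Bayes' rule in odds form gives O(A|E) = O(A)·[P(E|A)/P(E|¬A)], hence O(A) = O(A|E)/LR.
Posterior odds = 0.400/(1−0.400) = 0.6667. LR = 0.94/0.09 = 10.4444.
Prior odds = 0.6667/10.4444 = 0.0638, so P(A) = 0.0638/(1+0.0638) ≈ 0.06.

P(A) = 0.06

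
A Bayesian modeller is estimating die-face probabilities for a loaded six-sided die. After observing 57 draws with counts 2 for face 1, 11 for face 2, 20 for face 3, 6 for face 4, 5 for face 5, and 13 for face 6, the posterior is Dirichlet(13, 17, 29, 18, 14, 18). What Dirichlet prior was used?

For a Dirichlet(α) prior with multinomial counts c, the posterior is Dirichlet(α + c) componentwise.
Subtract each count from the matching posterior parameter: 13−2=11, 17−11=6, 29−20=9, 18−6=12, 14−5=9, 18−13=5.

Dirichlet(11, 6, 9, 12, 9, 5)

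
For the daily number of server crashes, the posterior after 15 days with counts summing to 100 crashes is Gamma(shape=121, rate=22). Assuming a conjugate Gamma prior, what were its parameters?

Gamma(shape=21, rate=7)

Gamma–Poisson conjugacy: posterior shape = α + Σxᵢ, posterior rate = β + n.
So α = 121 − 100 = 21 and β = 22 − 15 = 7.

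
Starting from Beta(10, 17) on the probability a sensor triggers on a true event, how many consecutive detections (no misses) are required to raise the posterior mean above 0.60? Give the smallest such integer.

After k detections and 0 misses the posterior is Beta(10+k, 17), with mean (10+k)/(10+17+k).
Set (10+k)/(27+k) > 0.60 and solve: k > (0.60·27 − 10)/(1 − 0.60) = 15.500.
The smallest integer exceeding 15.500 is 16, and checking k=16: (26)/(43) = 0.6047 > 0.60.

k = 16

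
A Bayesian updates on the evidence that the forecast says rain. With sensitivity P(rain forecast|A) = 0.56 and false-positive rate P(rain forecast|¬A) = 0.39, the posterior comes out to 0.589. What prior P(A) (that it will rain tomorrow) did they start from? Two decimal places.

In odds form, posterior odds = prior odds × likelihood ratio, so prior odds = posterior odds ÷ LR.
Posterior odds = 0.589/(1−0.589) = 1.4331. LR = 0.56/0.39 = 1.4359.
Prior odds = 1.4331/1.4359 = 0.9981, so P(A) = 0.9981/(1+0.9981) ≈ 0.50.

P(A) = 0.50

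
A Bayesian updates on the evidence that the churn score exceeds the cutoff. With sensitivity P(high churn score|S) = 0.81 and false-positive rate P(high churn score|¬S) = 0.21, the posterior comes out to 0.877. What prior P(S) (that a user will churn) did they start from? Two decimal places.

P(S) = 0.65

Bayes' rule in odds form gives O(S|E) = O(S)·[P(E|S)/P(E|¬S)], hence O(S) = O(S|E)/LR.
Posterior odds = 0.877/(1−0.877) = 7.1301. LR = 0.81/0.21 = 3.8571.
Prior odds = 7.1301/3.8571 = 1.8486, so P(S) = 1.8486/(1+1.8486) ≈ 0.65.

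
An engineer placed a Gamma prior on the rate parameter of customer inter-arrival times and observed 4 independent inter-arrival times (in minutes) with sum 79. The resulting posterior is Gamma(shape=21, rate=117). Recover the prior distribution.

Gamma–exponential conjugacy: posterior shape = α + n, posterior rate = β + Σtᵢ.
So α = 21 − 4 = 17 and β = 117 − 79 = 38.

Gamma(shape=17, rate=38)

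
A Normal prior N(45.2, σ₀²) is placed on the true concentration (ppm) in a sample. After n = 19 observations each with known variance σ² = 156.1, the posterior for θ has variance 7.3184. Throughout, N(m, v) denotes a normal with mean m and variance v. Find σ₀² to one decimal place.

σ₀² = 67.0

Posterior precision equals prior precision plus data precision: 1/σ_n² = 1/σ₀² + n/σ².
So 1/σ₀² = 1/7.3184 − 19/156.1 = 0.136642 − 0.121717 = 0.014925.
Hence σ₀² = 1/0.014925 ≈ 67.0.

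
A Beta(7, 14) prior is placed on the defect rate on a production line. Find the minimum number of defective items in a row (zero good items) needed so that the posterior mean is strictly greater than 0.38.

k = 2

After k defective items and 0 good items the posterior is Beta(7+k, 14), with mean (7+k)/(7+14+k).
Set (7+k)/(21+k) > 0.38 and solve: k > (0.38·21 − 7)/(1 − 0.38) = 1.581.
The smallest integer exceeding 1.581 is 2.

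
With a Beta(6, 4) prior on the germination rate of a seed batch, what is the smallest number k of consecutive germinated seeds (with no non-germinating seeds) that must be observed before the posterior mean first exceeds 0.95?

After k germinated seeds and 0 non-germinating seeds the posterior is Beta(6+k, 4), with mean (6+k)/(6+4+k).
Set (6+k)/(10+k) > 0.95 and solve: k > (0.95·10 − 6)/(1 − 0.95) = 70.000.
The smallest integer exceeding 70.000 is 71, and checking k=71: (77)/(81) = 0.9506 > 0.95.

k = 71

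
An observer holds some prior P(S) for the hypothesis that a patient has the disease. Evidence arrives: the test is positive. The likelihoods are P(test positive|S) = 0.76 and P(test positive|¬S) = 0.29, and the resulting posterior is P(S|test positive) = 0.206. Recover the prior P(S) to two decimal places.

Bayes' rule in odds form gives O(S|E) = O(S)·[P(E|S)/P(E|¬S)], hence O(S) = O(S|E)/LR.
Posterior odds = 0.206/(1−0.206) = 0.2594. LR = 0.76/0.29 = 2.6207.
Prior odds = 0.2594/2.6207 = 0.0990, so P(S) = 0.0990/(1+0.0990) ≈ 0.09.

P(S) = 0.09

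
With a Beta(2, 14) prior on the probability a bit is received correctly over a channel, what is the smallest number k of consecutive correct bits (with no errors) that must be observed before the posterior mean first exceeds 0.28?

k = 4

After k correct bits and 0 errors the posterior is Beta(2+k, 14), with mean (2+k)/(2+14+k).
Set (2+k)/(16+k) > 0.28 and solve: k > (0.28·16 − 2)/(1 − 0.28) = 3.444.
The smallest integer exceeding 3.444 is 4, and checking k=4: (6)/(20) = 0.3000 > 0.28.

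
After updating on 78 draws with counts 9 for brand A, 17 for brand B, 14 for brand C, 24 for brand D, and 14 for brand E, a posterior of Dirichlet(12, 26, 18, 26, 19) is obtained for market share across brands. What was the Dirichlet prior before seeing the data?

Dirichlet(3, 9, 4, 2, 5)

For a Dirichlet(α) prior with multinomial counts c, the posterior is Dirichlet(α + c) componentwise.
Subtract each count from the matching posterior parameter: 12−9=3, 26−17=9, 18−14=4, 26−24=2, 19−14=5.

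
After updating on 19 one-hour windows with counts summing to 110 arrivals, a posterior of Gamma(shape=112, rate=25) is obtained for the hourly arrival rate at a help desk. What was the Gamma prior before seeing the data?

Gamma(shape=2, rate=6)

Gamma–Poisson conjugacy: posterior shape = α + Σxᵢ, posterior rate = β + n.
So α = 112 − 110 = 2 and β = 25 − 19 = 6.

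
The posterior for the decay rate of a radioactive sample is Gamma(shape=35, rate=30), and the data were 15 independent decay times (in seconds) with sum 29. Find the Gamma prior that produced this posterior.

Gamma(shape=20, rate=1)

For an exponential likelihood with a Gamma(α, β) prior on the rate, n observations with total T give posterior Gamma(α+n, β+T).
So α = 35 − 15 = 20 and β = 30 − 29 = 1.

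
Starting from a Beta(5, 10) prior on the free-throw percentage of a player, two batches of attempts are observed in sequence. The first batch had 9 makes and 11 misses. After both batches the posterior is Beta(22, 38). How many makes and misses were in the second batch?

Because Beta–binomial updating is additive in the counts, the combined data contributed (α_post−α_prior, β_post−β_prior) successes and failures.
Total across both batches: 22−5=17 makes, 38−10=28 misses.
Subtract the first batch: 17−9=8 makes and 28−11=17 misses.

8 makes and 17 misses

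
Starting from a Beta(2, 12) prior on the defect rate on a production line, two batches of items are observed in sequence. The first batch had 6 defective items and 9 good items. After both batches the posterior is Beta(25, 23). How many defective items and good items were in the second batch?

17 defective items and 2 good items

Because Beta–binomial updating is additive in the counts, the combined data contributed (α_post−α_prior, β_post−β_prior) successes and failures.
Total across both batches: 25−2=23 defective items, 23−12=11 good items.
Subtract the first batch: 23−6=17 defective items and 11−9=2 good items.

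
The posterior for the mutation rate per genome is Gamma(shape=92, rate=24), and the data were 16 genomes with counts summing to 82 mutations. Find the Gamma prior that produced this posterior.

Gamma(shape=10, rate=8)

Gamma–Poisson conjugacy: posterior shape = α + Σxᵢ, posterior rate = β + n.
So α = 92 − 82 = 10 and β = 24 − 16 = 8.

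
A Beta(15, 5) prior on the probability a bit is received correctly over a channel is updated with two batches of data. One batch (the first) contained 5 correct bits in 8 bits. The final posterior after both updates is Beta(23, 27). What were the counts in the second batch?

3 correct bits and 19 errors

Because Beta–binomial updating is additive in the counts, the combined data contributed (α_post−α_prior, β_post−β_prior) successes and failures.
Total across both batches: 23−15=8 correct bits, 27−5=22 errors.
Subtract the first batch: 8−5=3 correct bits and 22−3=19 errors.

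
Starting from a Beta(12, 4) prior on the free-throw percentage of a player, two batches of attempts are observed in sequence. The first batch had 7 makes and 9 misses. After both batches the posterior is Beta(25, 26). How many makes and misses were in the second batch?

Because Beta–binomial updating is additive in the counts, the combined data contributed (α_post−α_prior, β_post−β_prior) successes and failures.
Total across both batches: 25−12=13 makes, 26−4=22 misses.
Subtract the first batch: 13−7=6 makes and 22−9=13 misses.

6 makes and 13 misses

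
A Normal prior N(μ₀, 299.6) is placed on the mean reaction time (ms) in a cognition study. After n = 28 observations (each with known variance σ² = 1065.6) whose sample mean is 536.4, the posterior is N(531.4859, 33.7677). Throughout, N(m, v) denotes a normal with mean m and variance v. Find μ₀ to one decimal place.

The posterior mean is a precision-weighted average: μ_n = (τ₀μ₀ + τ_data·x̄)/(τ₀+τ_data), with τ₀=1/σ₀² and τ_data=n/σ².
Here τ₀ = 1/299.6 = 0.003338 and τ_data = 28/1065.6 = 0.026276, so τ_n = 0.029614.
Rearranging for μ₀: μ₀ = (μ_n·τ_n − τ_data·x̄)/τ₀ = (531.4859·0.029614 − 0.026276·536.4) / 0.003338 = 1.644977/0.003338 ≈ 492.8.

μ₀ = 492.8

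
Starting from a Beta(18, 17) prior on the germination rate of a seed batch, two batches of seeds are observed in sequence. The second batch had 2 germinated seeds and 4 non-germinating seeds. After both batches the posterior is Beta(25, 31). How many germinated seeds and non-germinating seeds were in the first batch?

5 germinated seeds and 10 non-germinating seeds

Because Beta–binomial updating is additive in the counts, the combined data contributed (α_post−α_prior, β_post−β_prior) successes and failures.
Total across both batches: 25−18=7 germinated seeds, 31−17=14 non-germinating seeds.
Subtract the second batch: 7−2=5 germinated seeds and 14−4=10 non-germinating seeds.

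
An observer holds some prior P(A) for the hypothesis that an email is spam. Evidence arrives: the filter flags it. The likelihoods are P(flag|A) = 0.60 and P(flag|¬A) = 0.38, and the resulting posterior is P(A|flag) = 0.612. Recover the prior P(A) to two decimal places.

Bayes' rule in odds form gives O(A|E) = O(A)·[P(E|A)/P(E|¬A)], hence O(A) = O(A|E)/LR.
Posterior odds = 0.612/(1−0.612) = 1.5773. LR = 0.60/0.38 = 1.5789.
Prior odds = 1.5773/1.5789 = 0.9990, so P(A) = 0.9990/(1+0.9990) ≈ 0.50.

P(A) = 0.50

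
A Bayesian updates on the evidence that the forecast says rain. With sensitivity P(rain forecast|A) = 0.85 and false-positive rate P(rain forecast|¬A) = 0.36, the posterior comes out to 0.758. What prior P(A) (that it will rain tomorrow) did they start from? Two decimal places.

Bayes' rule in odds form gives O(A|E) = O(A)·[P(E|A)/P(E|¬A)], hence O(A) = O(A|E)/LR.
Posterior odds = 0.758/(1−0.758) = 3.1322. LR = 0.85/0.36 = 2.3611.
Prior odds = 3.1322/2.3611 = 1.3266, so P(A) = 1.3266/(1+1.3266) ≈ 0.57.

P(A) = 0.57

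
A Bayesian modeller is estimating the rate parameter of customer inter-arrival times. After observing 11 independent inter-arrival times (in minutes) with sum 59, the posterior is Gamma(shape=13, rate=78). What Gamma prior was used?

Gamma(shape=2, rate=19)

Gamma–exponential conjugacy: posterior shape = α + n, posterior rate = β + Σtᵢ.
So α = 13 − 11 = 2 and β = 78 − 59 = 19.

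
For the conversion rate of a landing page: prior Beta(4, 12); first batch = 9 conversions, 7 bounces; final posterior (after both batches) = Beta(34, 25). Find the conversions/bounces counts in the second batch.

Sequential conjugate updates are equivalent to a single update on the pooled data, so total successes = posterior α − prior α and total failures = posterior β − prior β.
Total across both batches: 34−4=30 conversions, 25−12=13 bounces.
Subtract the first batch: 30−9=21 conversions and 13−7=6 bounces.

21 conversions and 6 bounces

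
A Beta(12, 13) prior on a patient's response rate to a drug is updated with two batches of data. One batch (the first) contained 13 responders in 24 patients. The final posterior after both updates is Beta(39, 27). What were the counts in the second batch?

Sequential conjugate updates are equivalent to a single update on the pooled data, so total successes = posterior α − prior α and total failures = posterior β − prior β.
Total across both batches: 39−12=27 responders, 27−13=14 non-responders.
Subtract the first batch: 27−13=14 responders and 14−11=3 non-responders.

14 responders and 3 non-responders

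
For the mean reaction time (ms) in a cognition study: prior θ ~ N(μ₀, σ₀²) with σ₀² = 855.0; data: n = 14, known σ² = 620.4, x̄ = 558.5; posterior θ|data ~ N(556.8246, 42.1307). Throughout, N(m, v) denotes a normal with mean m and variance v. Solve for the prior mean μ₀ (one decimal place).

With known observation variance, the Normal–Normal posterior has precision τ_n = τ₀ + n/σ² and mean μ_n = (τ₀μ₀ + (n/σ²)x̄)/τ_n.
Here τ₀ = 1/855.0 = 0.001170 and τ_data = 14/620.4 = 0.022566, so τ_n = 0.023736.
Rearranging for μ₀: μ₀ = (μ_n·τ_n − τ_data·x̄)/τ₀ = (556.8246·0.023736 − 0.022566·558.5) / 0.001170 = 0.613678/0.001170 ≈ 524.5.

μ₀ = 524.5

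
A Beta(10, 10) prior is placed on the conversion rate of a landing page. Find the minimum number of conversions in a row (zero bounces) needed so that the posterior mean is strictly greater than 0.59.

After k conversions and 0 bounces the posterior is Beta(10+k, 10), with mean (10+k)/(10+10+k).
Set (10+k)/(20+k) > 0.59 and solve: k > (0.59·20 − 10)/(1 − 0.59) = 4.390.
The smallest integer exceeding 4.390 is 5, and checking k=5: (15)/(25) = 0.6000 > 0.59.

k = 5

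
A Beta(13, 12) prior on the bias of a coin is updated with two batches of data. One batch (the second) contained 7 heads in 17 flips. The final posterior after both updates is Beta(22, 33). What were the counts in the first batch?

Because Beta–binomial updating is additive in the counts, the combined data contributed (α_post−α_prior, β_post−β_prior) successes and failures.
Total across both batches: 22−13=9 heads, 33−12=21 tails.
Subtract the second batch: 9−7=2 heads and 21−10=11 tails.

2 heads and 11 tails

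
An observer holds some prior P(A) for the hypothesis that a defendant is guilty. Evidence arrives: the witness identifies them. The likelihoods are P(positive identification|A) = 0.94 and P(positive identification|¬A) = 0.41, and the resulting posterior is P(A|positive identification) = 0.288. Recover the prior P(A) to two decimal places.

In odds form, posterior odds = prior odds × likelihood ratio, so prior odds = posterior odds ÷ LR.
Posterior odds = 0.288/(1−0.288) = 0.4045. LR = 0.94/0.41 = 2.2927.
Prior odds = 0.4045/2.2927 = 0.1764, so P(A) = 0.1764/(1+0.1764) ≈ 0.15.

P(A) = 0.15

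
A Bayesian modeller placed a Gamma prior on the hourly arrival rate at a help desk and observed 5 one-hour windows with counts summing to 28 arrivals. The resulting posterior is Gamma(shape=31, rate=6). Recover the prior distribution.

A Gamma(α, β) prior (rate parametrization) on a Poisson rate with n observations summing to S gives posterior Gamma(α+S, β+n).
So α = 31 − 28 = 3 and β = 6 − 5 = 1.

Gamma(shape=3, rate=1)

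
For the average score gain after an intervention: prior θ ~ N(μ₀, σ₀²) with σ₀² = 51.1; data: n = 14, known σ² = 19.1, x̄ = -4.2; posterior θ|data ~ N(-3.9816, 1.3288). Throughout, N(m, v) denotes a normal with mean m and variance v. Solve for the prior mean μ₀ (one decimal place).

μ₀ = 4.2

With known observation variance, the Normal–Normal posterior has precision τ_n = τ₀ + n/σ² and mean μ_n = (τ₀μ₀ + (n/σ²)x̄)/τ_n.
Here τ₀ = 1/51.1 = 0.019569 and τ_data = 14/19.1 = 0.732984, so τ_n = 0.752553.
Rearranging for μ₀: μ₀ = (μ_n·τ_n − τ_data·x̄)/τ₀ = (-3.9816·0.752553 − 0.732984·-4.2) / 0.019569 = 0.082168/0.019569 ≈ 4.2.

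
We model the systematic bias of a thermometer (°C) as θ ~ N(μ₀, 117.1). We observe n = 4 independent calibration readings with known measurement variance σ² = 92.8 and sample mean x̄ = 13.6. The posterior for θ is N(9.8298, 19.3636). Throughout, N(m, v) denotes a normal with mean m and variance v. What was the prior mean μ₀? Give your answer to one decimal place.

With known observation variance, the Normal–Normal posterior has precision τ_n = τ₀ + n/σ² and mean μ_n = (τ₀μ₀ + (n/σ²)x̄)/τ_n.
Here τ₀ = 1/117.1 = 0.008540 and τ_data = 4/92.8 = 0.043103, so τ_n = 0.051643.
Rearranging for μ₀: μ₀ = (μ_n·τ_n − τ_data·x̄)/τ₀ = (9.8298·0.051643 − 0.043103·13.6) / 0.008540 = -0.078560/0.008540 ≈ -9.2.

μ₀ = -9.2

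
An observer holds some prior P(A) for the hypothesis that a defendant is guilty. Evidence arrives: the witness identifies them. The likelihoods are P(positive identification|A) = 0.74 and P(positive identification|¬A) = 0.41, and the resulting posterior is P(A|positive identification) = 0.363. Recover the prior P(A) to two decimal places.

In odds form, posterior odds = prior odds × likelihood ratio, so prior odds = posterior odds ÷ LR.
Posterior odds = 0.363/(1−0.363) = 0.5699. LR = 0.74/0.41 = 1.8049.
Prior odds = 0.5699/1.8049 = 0.3158, so P(A) = 0.3158/(1+0.3158) ≈ 0.24.

P(A) = 0.24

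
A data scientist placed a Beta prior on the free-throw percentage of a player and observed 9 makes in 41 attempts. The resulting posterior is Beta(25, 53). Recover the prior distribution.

Beta(16, 21)

Under Beta–binomial conjugacy the posterior parameters are (α+s, β+f).
Subtract the data counts: 25−9=16, 53−32=21.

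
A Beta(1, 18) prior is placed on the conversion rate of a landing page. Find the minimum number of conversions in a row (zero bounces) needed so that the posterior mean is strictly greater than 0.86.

After k conversions and 0 bounces the posterior is Beta(1+k, 18), with mean (1+k)/(1+18+k).
Set (1+k)/(19+k) > 0.86 and solve: k > (0.86·19 − 1)/(1 − 0.86) = 109.571.
The smallest integer exceeding 109.571 is 110.

k = 110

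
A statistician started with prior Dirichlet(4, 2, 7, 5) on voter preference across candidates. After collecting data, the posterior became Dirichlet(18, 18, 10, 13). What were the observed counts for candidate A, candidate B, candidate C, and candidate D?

counts (14, 16, 3, 8)

For a Dirichlet(α) prior with multinomial counts c, the posterior is Dirichlet(α + c) componentwise.
Counts are posterior − prior componentwise: 18−4=14, 18−2=16, 10−7=3, 13−5=8.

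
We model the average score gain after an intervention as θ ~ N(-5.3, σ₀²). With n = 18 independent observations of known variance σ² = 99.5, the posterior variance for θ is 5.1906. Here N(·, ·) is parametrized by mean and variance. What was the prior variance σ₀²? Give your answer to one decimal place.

For the Normal–Normal model with known σ², precisions add: τ_n = τ₀ + n/σ².
So 1/σ₀² = 1/5.1906 − 18/99.5 = 0.192656 − 0.180905 = 0.011751.
Hence σ₀² = 1/0.011751 ≈ 85.1.

σ₀² = 85.1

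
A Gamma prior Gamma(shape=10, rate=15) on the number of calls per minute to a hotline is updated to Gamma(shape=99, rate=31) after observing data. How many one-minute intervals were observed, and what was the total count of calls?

A Gamma(α, β) prior (rate parametrization) on a Poisson rate with n observations summing to S gives posterior Gamma(α+S, β+n).
Matching: Σxᵢ = 99 − 10 = 89 and n = 31 − 15 = 16.

n = 16 one-minute intervals with total 89 calls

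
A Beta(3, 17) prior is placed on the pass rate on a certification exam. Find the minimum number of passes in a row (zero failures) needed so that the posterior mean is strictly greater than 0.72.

k = 41

After k passes and 0 failures the posterior is Beta(3+k, 17), with mean (3+k)/(3+17+k).
Set (3+k)/(20+k) > 0.72 and solve: k > (0.72·20 − 3)/(1 − 0.72) = 40.714.
The smallest integer exceeding 40.714 is 41, and checking k=41: (44)/(61) = 0.7213 > 0.72.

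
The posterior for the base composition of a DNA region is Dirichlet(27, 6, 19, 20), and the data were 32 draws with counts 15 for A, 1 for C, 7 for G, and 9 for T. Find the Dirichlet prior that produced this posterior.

Dirichlet(12, 5, 12, 11)

For a Dirichlet(α) prior with multinomial counts c, the posterior is Dirichlet(α + c) componentwise.
Subtract each count from the matching posterior parameter: 27−15=12, 6−1=5, 19−7=12, 20−9=11.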